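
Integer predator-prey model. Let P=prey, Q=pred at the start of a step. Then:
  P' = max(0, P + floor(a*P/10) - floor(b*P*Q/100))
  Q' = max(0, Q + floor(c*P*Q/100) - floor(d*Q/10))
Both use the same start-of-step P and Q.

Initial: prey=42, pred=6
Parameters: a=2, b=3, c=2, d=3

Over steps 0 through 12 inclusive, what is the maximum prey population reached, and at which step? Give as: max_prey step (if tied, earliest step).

Step 1: prey: 42+8-7=43; pred: 6+5-1=10
Step 2: prey: 43+8-12=39; pred: 10+8-3=15
Step 3: prey: 39+7-17=29; pred: 15+11-4=22
Step 4: prey: 29+5-19=15; pred: 22+12-6=28
Step 5: prey: 15+3-12=6; pred: 28+8-8=28
Step 6: prey: 6+1-5=2; pred: 28+3-8=23
Step 7: prey: 2+0-1=1; pred: 23+0-6=17
Step 8: prey: 1+0-0=1; pred: 17+0-5=12
Step 9: prey: 1+0-0=1; pred: 12+0-3=9
Step 10: prey: 1+0-0=1; pred: 9+0-2=7
Step 11: prey: 1+0-0=1; pred: 7+0-2=5
Step 12: prey: 1+0-0=1; pred: 5+0-1=4
Max prey = 43 at step 1

Answer: 43 1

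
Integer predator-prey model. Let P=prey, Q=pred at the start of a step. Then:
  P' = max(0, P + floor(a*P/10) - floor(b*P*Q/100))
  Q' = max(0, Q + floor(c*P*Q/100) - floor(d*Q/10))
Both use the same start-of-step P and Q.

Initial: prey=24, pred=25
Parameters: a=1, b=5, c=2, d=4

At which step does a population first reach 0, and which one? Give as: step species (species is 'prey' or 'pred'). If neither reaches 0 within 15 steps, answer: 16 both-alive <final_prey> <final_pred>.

Answer: 1 prey

Derivation:
Step 1: prey: 24+2-30=0; pred: 25+12-10=27
First extinction: prey at step 1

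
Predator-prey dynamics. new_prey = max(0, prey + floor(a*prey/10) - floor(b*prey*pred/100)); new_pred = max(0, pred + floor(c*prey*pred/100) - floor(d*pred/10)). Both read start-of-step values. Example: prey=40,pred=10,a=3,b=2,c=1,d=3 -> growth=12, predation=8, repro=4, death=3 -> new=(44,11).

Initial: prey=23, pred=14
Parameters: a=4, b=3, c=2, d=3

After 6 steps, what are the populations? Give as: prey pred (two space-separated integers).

Step 1: prey: 23+9-9=23; pred: 14+6-4=16
Step 2: prey: 23+9-11=21; pred: 16+7-4=19
Step 3: prey: 21+8-11=18; pred: 19+7-5=21
Step 4: prey: 18+7-11=14; pred: 21+7-6=22
Step 5: prey: 14+5-9=10; pred: 22+6-6=22
Step 6: prey: 10+4-6=8; pred: 22+4-6=20

Answer: 8 20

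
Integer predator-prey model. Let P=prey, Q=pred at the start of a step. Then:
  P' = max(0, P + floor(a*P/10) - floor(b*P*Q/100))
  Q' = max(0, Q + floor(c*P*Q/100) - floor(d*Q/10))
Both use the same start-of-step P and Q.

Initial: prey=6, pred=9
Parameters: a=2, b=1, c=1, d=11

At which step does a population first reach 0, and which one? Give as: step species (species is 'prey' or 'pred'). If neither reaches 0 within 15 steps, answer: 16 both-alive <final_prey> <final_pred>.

Answer: 1 pred

Derivation:
Step 1: prey: 6+1-0=7; pred: 9+0-9=0
First extinction: pred at step 1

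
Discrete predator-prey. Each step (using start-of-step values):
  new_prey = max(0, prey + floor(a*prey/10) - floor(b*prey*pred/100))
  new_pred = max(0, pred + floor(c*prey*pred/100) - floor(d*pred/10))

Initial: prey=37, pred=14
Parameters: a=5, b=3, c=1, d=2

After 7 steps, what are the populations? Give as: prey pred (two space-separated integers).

Step 1: prey: 37+18-15=40; pred: 14+5-2=17
Step 2: prey: 40+20-20=40; pred: 17+6-3=20
Step 3: prey: 40+20-24=36; pred: 20+8-4=24
Step 4: prey: 36+18-25=29; pred: 24+8-4=28
Step 5: prey: 29+14-24=19; pred: 28+8-5=31
Step 6: prey: 19+9-17=11; pred: 31+5-6=30
Step 7: prey: 11+5-9=7; pred: 30+3-6=27

Answer: 7 27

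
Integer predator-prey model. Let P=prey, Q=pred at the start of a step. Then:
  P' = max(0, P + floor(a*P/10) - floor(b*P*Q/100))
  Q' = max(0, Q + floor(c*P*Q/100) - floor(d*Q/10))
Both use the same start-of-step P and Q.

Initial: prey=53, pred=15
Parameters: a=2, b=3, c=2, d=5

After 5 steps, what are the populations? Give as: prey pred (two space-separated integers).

Answer: 2 10

Derivation:
Step 1: prey: 53+10-23=40; pred: 15+15-7=23
Step 2: prey: 40+8-27=21; pred: 23+18-11=30
Step 3: prey: 21+4-18=7; pred: 30+12-15=27
Step 4: prey: 7+1-5=3; pred: 27+3-13=17
Step 5: prey: 3+0-1=2; pred: 17+1-8=10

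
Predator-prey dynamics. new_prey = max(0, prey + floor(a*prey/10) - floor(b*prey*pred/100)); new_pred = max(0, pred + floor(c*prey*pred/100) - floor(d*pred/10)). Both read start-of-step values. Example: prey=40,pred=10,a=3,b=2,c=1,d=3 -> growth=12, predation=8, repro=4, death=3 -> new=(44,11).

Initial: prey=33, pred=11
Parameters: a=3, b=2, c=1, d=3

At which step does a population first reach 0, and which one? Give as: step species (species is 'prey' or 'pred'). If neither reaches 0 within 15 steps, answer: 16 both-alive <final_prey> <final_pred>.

Step 1: prey: 33+9-7=35; pred: 11+3-3=11
Step 2: prey: 35+10-7=38; pred: 11+3-3=11
Step 3: prey: 38+11-8=41; pred: 11+4-3=12
Step 4: prey: 41+12-9=44; pred: 12+4-3=13
Step 5: prey: 44+13-11=46; pred: 13+5-3=15
Step 6: prey: 46+13-13=46; pred: 15+6-4=17
Step 7: prey: 46+13-15=44; pred: 17+7-5=19
Step 8: prey: 44+13-16=41; pred: 19+8-5=22
Step 9: prey: 41+12-18=35; pred: 22+9-6=25
Step 10: prey: 35+10-17=28; pred: 25+8-7=26
Step 11: prey: 28+8-14=22; pred: 26+7-7=26
Step 12: prey: 22+6-11=17; pred: 26+5-7=24
Step 13: prey: 17+5-8=14; pred: 24+4-7=21
Step 14: prey: 14+4-5=13; pred: 21+2-6=17
Step 15: prey: 13+3-4=12; pred: 17+2-5=14
No extinction within 15 steps

Answer: 16 both-alive 12 14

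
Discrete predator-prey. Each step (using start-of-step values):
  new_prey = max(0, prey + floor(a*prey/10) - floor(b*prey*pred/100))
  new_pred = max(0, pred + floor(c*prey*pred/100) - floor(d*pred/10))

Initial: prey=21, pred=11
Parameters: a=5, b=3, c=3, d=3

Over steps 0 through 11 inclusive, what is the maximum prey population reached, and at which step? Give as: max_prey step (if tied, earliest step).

Answer: 27 2

Derivation:
Step 1: prey: 21+10-6=25; pred: 11+6-3=14
Step 2: prey: 25+12-10=27; pred: 14+10-4=20
Step 3: prey: 27+13-16=24; pred: 20+16-6=30
Step 4: prey: 24+12-21=15; pred: 30+21-9=42
Step 5: prey: 15+7-18=4; pred: 42+18-12=48
Step 6: prey: 4+2-5=1; pred: 48+5-14=39
Step 7: prey: 1+0-1=0; pred: 39+1-11=29
Step 8: prey: 0+0-0=0; pred: 29+0-8=21
Step 9: prey: 0+0-0=0; pred: 21+0-6=15
Step 10: prey: 0+0-0=0; pred: 15+0-4=11
Step 11: prey: 0+0-0=0; pred: 11+0-3=8
Max prey = 27 at step 2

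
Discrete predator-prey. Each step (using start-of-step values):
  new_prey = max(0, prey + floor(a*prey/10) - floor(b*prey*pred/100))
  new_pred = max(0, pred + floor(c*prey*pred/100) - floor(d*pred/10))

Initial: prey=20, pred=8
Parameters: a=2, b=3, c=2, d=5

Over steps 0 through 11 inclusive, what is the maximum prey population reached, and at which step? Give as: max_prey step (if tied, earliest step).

Step 1: prey: 20+4-4=20; pred: 8+3-4=7
Step 2: prey: 20+4-4=20; pred: 7+2-3=6
Step 3: prey: 20+4-3=21; pred: 6+2-3=5
Step 4: prey: 21+4-3=22; pred: 5+2-2=5
Step 5: prey: 22+4-3=23; pred: 5+2-2=5
Step 6: prey: 23+4-3=24; pred: 5+2-2=5
Step 7: prey: 24+4-3=25; pred: 5+2-2=5
Step 8: prey: 25+5-3=27; pred: 5+2-2=5
Step 9: prey: 27+5-4=28; pred: 5+2-2=5
Step 10: prey: 28+5-4=29; pred: 5+2-2=5
Step 11: prey: 29+5-4=30; pred: 5+2-2=5
Max prey = 30 at step 11

Answer: 30 11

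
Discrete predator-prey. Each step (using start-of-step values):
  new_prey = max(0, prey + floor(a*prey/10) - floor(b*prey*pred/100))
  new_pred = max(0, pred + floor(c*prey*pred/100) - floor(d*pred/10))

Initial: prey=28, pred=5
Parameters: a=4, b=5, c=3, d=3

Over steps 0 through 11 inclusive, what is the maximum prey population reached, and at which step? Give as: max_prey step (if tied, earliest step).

Answer: 32 1

Derivation:
Step 1: prey: 28+11-7=32; pred: 5+4-1=8
Step 2: prey: 32+12-12=32; pred: 8+7-2=13
Step 3: prey: 32+12-20=24; pred: 13+12-3=22
Step 4: prey: 24+9-26=7; pred: 22+15-6=31
Step 5: prey: 7+2-10=0; pred: 31+6-9=28
Step 6: prey: 0+0-0=0; pred: 28+0-8=20
Step 7: prey: 0+0-0=0; pred: 20+0-6=14
Step 8: prey: 0+0-0=0; pred: 14+0-4=10
Step 9: prey: 0+0-0=0; pred: 10+0-3=7
Step 10: prey: 0+0-0=0; pred: 7+0-2=5
Step 11: prey: 0+0-0=0; pred: 5+0-1=4
Max prey = 32 at step 1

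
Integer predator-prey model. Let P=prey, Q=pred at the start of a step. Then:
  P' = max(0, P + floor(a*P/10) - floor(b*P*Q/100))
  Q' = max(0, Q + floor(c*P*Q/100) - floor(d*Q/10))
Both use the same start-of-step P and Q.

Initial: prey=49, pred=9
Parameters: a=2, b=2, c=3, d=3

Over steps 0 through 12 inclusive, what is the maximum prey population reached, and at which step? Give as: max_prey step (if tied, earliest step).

Step 1: prey: 49+9-8=50; pred: 9+13-2=20
Step 2: prey: 50+10-20=40; pred: 20+30-6=44
Step 3: prey: 40+8-35=13; pred: 44+52-13=83
Step 4: prey: 13+2-21=0; pred: 83+32-24=91
Step 5: prey: 0+0-0=0; pred: 91+0-27=64
Step 6: prey: 0+0-0=0; pred: 64+0-19=45
Step 7: prey: 0+0-0=0; pred: 45+0-13=32
Step 8: prey: 0+0-0=0; pred: 32+0-9=23
Step 9: prey: 0+0-0=0; pred: 23+0-6=17
Step 10: prey: 0+0-0=0; pred: 17+0-5=12
Step 11: prey: 0+0-0=0; pred: 12+0-3=9
Step 12: prey: 0+0-0=0; pred: 9+0-2=7
Max prey = 50 at step 1

Answer: 50 1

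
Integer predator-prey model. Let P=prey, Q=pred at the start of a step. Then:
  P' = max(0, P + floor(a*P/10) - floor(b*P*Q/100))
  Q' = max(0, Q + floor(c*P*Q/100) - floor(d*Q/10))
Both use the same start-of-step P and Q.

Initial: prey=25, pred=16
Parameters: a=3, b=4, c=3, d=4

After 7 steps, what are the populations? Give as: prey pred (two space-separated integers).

Step 1: prey: 25+7-16=16; pred: 16+12-6=22
Step 2: prey: 16+4-14=6; pred: 22+10-8=24
Step 3: prey: 6+1-5=2; pred: 24+4-9=19
Step 4: prey: 2+0-1=1; pred: 19+1-7=13
Step 5: prey: 1+0-0=1; pred: 13+0-5=8
Step 6: prey: 1+0-0=1; pred: 8+0-3=5
Step 7: prey: 1+0-0=1; pred: 5+0-2=3

Answer: 1 3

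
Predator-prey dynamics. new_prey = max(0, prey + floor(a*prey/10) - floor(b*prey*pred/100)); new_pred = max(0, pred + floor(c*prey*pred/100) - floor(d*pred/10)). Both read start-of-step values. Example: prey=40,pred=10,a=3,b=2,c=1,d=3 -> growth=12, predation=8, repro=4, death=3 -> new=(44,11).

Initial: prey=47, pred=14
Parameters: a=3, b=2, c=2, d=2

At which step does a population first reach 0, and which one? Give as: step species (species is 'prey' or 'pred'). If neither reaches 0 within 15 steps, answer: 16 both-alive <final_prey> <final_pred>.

Step 1: prey: 47+14-13=48; pred: 14+13-2=25
Step 2: prey: 48+14-24=38; pred: 25+24-5=44
Step 3: prey: 38+11-33=16; pred: 44+33-8=69
Step 4: prey: 16+4-22=0; pred: 69+22-13=78
First extinction: prey at step 4

Answer: 4 prey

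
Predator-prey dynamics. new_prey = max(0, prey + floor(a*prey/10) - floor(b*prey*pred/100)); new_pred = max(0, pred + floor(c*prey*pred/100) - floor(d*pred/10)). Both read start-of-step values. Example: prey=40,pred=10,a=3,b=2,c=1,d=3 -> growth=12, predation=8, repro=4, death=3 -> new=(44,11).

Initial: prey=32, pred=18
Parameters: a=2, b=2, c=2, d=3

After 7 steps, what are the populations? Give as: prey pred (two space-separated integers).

Answer: 2 15

Derivation:
Step 1: prey: 32+6-11=27; pred: 18+11-5=24
Step 2: prey: 27+5-12=20; pred: 24+12-7=29
Step 3: prey: 20+4-11=13; pred: 29+11-8=32
Step 4: prey: 13+2-8=7; pred: 32+8-9=31
Step 5: prey: 7+1-4=4; pred: 31+4-9=26
Step 6: prey: 4+0-2=2; pred: 26+2-7=21
Step 7: prey: 2+0-0=2; pred: 21+0-6=15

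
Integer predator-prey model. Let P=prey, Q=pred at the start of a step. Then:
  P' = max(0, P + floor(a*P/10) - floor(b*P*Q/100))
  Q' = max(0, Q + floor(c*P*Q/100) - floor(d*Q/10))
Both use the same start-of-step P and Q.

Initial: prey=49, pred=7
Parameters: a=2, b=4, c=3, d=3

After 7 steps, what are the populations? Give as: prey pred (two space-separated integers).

Answer: 0 12

Derivation:
Step 1: prey: 49+9-13=45; pred: 7+10-2=15
Step 2: prey: 45+9-27=27; pred: 15+20-4=31
Step 3: prey: 27+5-33=0; pred: 31+25-9=47
Step 4: prey: 0+0-0=0; pred: 47+0-14=33
Step 5: prey: 0+0-0=0; pred: 33+0-9=24
Step 6: prey: 0+0-0=0; pred: 24+0-7=17
Step 7: prey: 0+0-0=0; pred: 17+0-5=12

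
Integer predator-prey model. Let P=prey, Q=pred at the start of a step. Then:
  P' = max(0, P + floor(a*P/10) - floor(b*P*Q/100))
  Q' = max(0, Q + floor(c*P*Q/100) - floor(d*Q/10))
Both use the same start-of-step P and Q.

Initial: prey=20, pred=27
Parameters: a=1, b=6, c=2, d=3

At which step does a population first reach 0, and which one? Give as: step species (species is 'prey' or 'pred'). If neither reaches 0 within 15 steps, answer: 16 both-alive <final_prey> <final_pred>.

Step 1: prey: 20+2-32=0; pred: 27+10-8=29
First extinction: prey at step 1

Answer: 1 prey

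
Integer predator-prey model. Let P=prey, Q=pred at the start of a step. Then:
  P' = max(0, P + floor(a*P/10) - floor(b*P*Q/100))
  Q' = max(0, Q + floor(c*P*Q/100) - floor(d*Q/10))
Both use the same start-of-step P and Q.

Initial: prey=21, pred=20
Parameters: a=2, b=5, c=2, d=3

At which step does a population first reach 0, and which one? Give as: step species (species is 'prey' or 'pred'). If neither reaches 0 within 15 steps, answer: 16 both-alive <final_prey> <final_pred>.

Answer: 2 prey

Derivation:
Step 1: prey: 21+4-21=4; pred: 20+8-6=22
Step 2: prey: 4+0-4=0; pred: 22+1-6=17
First extinction: prey at step 2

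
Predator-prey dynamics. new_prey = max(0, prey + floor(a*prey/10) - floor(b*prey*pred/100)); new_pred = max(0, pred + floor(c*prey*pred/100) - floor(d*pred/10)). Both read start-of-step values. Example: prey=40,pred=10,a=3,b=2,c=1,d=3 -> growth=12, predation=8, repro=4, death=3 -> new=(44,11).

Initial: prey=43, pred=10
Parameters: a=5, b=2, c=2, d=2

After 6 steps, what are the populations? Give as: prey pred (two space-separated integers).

Answer: 0 111

Derivation:
Step 1: prey: 43+21-8=56; pred: 10+8-2=16
Step 2: prey: 56+28-17=67; pred: 16+17-3=30
Step 3: prey: 67+33-40=60; pred: 30+40-6=64
Step 4: prey: 60+30-76=14; pred: 64+76-12=128
Step 5: prey: 14+7-35=0; pred: 128+35-25=138
Step 6: prey: 0+0-0=0; pred: 138+0-27=111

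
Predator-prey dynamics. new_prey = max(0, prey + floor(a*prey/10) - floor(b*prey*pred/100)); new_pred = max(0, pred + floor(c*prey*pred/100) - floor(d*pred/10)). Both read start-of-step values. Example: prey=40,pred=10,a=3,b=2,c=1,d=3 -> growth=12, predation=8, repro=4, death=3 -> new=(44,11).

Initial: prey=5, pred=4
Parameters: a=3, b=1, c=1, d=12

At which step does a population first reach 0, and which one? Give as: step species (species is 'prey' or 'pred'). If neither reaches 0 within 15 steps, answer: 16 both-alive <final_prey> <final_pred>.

Answer: 1 pred

Derivation:
Step 1: prey: 5+1-0=6; pred: 4+0-4=0
First extinction: pred at step 1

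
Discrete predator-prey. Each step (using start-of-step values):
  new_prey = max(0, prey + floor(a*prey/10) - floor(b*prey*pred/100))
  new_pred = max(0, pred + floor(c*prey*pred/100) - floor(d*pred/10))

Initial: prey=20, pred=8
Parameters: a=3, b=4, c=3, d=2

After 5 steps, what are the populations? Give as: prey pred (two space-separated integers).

Answer: 2 23

Derivation:
Step 1: prey: 20+6-6=20; pred: 8+4-1=11
Step 2: prey: 20+6-8=18; pred: 11+6-2=15
Step 3: prey: 18+5-10=13; pred: 15+8-3=20
Step 4: prey: 13+3-10=6; pred: 20+7-4=23
Step 5: prey: 6+1-5=2; pred: 23+4-4=23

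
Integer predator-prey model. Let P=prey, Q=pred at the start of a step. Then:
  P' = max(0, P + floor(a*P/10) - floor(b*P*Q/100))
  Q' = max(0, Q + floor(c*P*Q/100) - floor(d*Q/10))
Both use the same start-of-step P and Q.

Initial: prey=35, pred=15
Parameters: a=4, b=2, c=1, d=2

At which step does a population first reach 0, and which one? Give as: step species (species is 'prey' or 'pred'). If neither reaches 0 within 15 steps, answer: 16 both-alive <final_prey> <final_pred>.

Step 1: prey: 35+14-10=39; pred: 15+5-3=17
Step 2: prey: 39+15-13=41; pred: 17+6-3=20
Step 3: prey: 41+16-16=41; pred: 20+8-4=24
Step 4: prey: 41+16-19=38; pred: 24+9-4=29
Step 5: prey: 38+15-22=31; pred: 29+11-5=35
Step 6: prey: 31+12-21=22; pred: 35+10-7=38
Step 7: prey: 22+8-16=14; pred: 38+8-7=39
Step 8: prey: 14+5-10=9; pred: 39+5-7=37
Step 9: prey: 9+3-6=6; pred: 37+3-7=33
Step 10: prey: 6+2-3=5; pred: 33+1-6=28
Step 11: prey: 5+2-2=5; pred: 28+1-5=24
Step 12: prey: 5+2-2=5; pred: 24+1-4=21
Step 13: prey: 5+2-2=5; pred: 21+1-4=18
Step 14: prey: 5+2-1=6; pred: 18+0-3=15
Step 15: prey: 6+2-1=7; pred: 15+0-3=12
No extinction within 15 steps

Answer: 16 both-alive 7 12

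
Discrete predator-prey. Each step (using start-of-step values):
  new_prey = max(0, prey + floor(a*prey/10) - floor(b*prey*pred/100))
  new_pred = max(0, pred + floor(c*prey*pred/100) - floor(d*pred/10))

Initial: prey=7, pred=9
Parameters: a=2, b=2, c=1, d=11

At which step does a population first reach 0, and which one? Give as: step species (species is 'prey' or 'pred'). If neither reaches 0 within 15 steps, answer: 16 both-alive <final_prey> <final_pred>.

Step 1: prey: 7+1-1=7; pred: 9+0-9=0
First extinction: pred at step 1

Answer: 1 pred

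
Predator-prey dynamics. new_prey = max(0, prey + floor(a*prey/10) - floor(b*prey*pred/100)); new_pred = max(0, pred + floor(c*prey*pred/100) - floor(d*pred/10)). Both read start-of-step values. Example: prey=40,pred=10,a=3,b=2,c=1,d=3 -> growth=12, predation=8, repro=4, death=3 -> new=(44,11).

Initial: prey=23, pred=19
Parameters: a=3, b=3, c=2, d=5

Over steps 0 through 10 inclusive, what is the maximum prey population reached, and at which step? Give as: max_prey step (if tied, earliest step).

Step 1: prey: 23+6-13=16; pred: 19+8-9=18
Step 2: prey: 16+4-8=12; pred: 18+5-9=14
Step 3: prey: 12+3-5=10; pred: 14+3-7=10
Step 4: prey: 10+3-3=10; pred: 10+2-5=7
Step 5: prey: 10+3-2=11; pred: 7+1-3=5
Step 6: prey: 11+3-1=13; pred: 5+1-2=4
Step 7: prey: 13+3-1=15; pred: 4+1-2=3
Step 8: prey: 15+4-1=18; pred: 3+0-1=2
Step 9: prey: 18+5-1=22; pred: 2+0-1=1
Step 10: prey: 22+6-0=28; pred: 1+0-0=1
Max prey = 28 at step 10

Answer: 28 10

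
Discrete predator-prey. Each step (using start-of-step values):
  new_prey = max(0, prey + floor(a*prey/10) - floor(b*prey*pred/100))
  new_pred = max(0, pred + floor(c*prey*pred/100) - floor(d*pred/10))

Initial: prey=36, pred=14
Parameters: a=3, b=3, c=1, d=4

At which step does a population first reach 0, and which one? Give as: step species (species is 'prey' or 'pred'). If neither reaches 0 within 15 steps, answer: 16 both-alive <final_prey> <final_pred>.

Step 1: prey: 36+10-15=31; pred: 14+5-5=14
Step 2: prey: 31+9-13=27; pred: 14+4-5=13
Step 3: prey: 27+8-10=25; pred: 13+3-5=11
Step 4: prey: 25+7-8=24; pred: 11+2-4=9
Step 5: prey: 24+7-6=25; pred: 9+2-3=8
Step 6: prey: 25+7-6=26; pred: 8+2-3=7
Step 7: prey: 26+7-5=28; pred: 7+1-2=6
Step 8: prey: 28+8-5=31; pred: 6+1-2=5
Step 9: prey: 31+9-4=36; pred: 5+1-2=4
Step 10: prey: 36+10-4=42; pred: 4+1-1=4
Step 11: prey: 42+12-5=49; pred: 4+1-1=4
Step 12: prey: 49+14-5=58; pred: 4+1-1=4
Step 13: prey: 58+17-6=69; pred: 4+2-1=5
Step 14: prey: 69+20-10=79; pred: 5+3-2=6
Step 15: prey: 79+23-14=88; pred: 6+4-2=8
No extinction within 15 steps

Answer: 16 both-alive 88 8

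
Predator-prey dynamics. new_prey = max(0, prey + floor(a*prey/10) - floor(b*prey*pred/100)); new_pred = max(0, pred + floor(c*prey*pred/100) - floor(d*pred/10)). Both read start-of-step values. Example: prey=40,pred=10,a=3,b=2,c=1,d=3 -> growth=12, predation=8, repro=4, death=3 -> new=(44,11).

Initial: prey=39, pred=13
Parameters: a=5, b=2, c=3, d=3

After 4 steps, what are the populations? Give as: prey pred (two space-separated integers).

Answer: 0 153

Derivation:
Step 1: prey: 39+19-10=48; pred: 13+15-3=25
Step 2: prey: 48+24-24=48; pred: 25+36-7=54
Step 3: prey: 48+24-51=21; pred: 54+77-16=115
Step 4: prey: 21+10-48=0; pred: 115+72-34=153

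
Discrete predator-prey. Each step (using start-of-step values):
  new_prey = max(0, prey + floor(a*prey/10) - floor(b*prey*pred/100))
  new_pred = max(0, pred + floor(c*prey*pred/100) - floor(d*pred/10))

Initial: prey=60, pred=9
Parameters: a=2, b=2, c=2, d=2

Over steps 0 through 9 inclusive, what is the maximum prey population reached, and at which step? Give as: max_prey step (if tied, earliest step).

Step 1: prey: 60+12-10=62; pred: 9+10-1=18
Step 2: prey: 62+12-22=52; pred: 18+22-3=37
Step 3: prey: 52+10-38=24; pred: 37+38-7=68
Step 4: prey: 24+4-32=0; pred: 68+32-13=87
Step 5: prey: 0+0-0=0; pred: 87+0-17=70
Step 6: prey: 0+0-0=0; pred: 70+0-14=56
Step 7: prey: 0+0-0=0; pred: 56+0-11=45
Step 8: prey: 0+0-0=0; pred: 45+0-9=36
Step 9: prey: 0+0-0=0; pred: 36+0-7=29
Max prey = 62 at step 1

Answer: 62 1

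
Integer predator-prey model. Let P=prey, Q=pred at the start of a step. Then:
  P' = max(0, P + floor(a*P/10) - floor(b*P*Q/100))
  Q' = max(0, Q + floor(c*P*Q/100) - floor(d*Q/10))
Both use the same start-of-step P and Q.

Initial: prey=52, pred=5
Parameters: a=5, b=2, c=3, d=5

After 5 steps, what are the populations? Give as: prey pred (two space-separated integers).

Answer: 0 143

Derivation:
Step 1: prey: 52+26-5=73; pred: 5+7-2=10
Step 2: prey: 73+36-14=95; pred: 10+21-5=26
Step 3: prey: 95+47-49=93; pred: 26+74-13=87
Step 4: prey: 93+46-161=0; pred: 87+242-43=286
Step 5: prey: 0+0-0=0; pred: 286+0-143=143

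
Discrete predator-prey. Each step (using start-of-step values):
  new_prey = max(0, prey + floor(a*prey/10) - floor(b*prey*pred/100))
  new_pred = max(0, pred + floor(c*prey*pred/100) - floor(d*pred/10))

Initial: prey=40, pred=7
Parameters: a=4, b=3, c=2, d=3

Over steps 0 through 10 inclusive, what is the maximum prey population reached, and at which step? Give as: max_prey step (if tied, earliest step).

Answer: 53 2

Derivation:
Step 1: prey: 40+16-8=48; pred: 7+5-2=10
Step 2: prey: 48+19-14=53; pred: 10+9-3=16
Step 3: prey: 53+21-25=49; pred: 16+16-4=28
Step 4: prey: 49+19-41=27; pred: 28+27-8=47
Step 5: prey: 27+10-38=0; pred: 47+25-14=58
Step 6: prey: 0+0-0=0; pred: 58+0-17=41
Step 7: prey: 0+0-0=0; pred: 41+0-12=29
Step 8: prey: 0+0-0=0; pred: 29+0-8=21
Step 9: prey: 0+0-0=0; pred: 21+0-6=15
Step 10: prey: 0+0-0=0; pred: 15+0-4=11
Max prey = 53 at step 2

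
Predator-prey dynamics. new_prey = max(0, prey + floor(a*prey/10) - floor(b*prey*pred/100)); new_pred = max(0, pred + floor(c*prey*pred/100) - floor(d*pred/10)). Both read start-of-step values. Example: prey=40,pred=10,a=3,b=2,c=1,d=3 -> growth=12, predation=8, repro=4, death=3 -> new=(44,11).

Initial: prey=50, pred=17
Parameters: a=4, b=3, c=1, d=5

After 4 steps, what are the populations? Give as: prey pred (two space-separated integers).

Step 1: prey: 50+20-25=45; pred: 17+8-8=17
Step 2: prey: 45+18-22=41; pred: 17+7-8=16
Step 3: prey: 41+16-19=38; pred: 16+6-8=14
Step 4: prey: 38+15-15=38; pred: 14+5-7=12

Answer: 38 12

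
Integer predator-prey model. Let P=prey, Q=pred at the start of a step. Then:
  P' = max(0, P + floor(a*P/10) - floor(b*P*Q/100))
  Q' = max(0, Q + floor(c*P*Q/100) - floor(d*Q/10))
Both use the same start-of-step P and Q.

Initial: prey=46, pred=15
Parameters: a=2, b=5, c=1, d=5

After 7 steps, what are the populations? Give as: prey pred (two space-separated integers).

Answer: 10 1

Derivation:
Step 1: prey: 46+9-34=21; pred: 15+6-7=14
Step 2: prey: 21+4-14=11; pred: 14+2-7=9
Step 3: prey: 11+2-4=9; pred: 9+0-4=5
Step 4: prey: 9+1-2=8; pred: 5+0-2=3
Step 5: prey: 8+1-1=8; pred: 3+0-1=2
Step 6: prey: 8+1-0=9; pred: 2+0-1=1
Step 7: prey: 9+1-0=10; pred: 1+0-0=1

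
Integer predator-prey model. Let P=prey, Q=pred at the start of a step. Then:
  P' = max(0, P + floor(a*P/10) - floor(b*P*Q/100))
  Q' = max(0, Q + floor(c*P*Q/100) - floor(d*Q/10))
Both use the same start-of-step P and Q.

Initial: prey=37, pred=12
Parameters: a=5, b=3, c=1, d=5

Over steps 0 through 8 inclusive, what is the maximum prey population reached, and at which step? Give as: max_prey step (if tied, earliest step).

Answer: 105 6

Derivation:
Step 1: prey: 37+18-13=42; pred: 12+4-6=10
Step 2: prey: 42+21-12=51; pred: 10+4-5=9
Step 3: prey: 51+25-13=63; pred: 9+4-4=9
Step 4: prey: 63+31-17=77; pred: 9+5-4=10
Step 5: prey: 77+38-23=92; pred: 10+7-5=12
Step 6: prey: 92+46-33=105; pred: 12+11-6=17
Step 7: prey: 105+52-53=104; pred: 17+17-8=26
Step 8: prey: 104+52-81=75; pred: 26+27-13=40
Max prey = 105 at step 6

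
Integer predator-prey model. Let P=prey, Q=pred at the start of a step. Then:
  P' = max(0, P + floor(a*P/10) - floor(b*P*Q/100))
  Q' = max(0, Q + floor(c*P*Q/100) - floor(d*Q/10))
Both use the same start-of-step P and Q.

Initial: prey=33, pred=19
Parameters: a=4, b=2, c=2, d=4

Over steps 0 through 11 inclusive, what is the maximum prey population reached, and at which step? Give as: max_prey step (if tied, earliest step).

Step 1: prey: 33+13-12=34; pred: 19+12-7=24
Step 2: prey: 34+13-16=31; pred: 24+16-9=31
Step 3: prey: 31+12-19=24; pred: 31+19-12=38
Step 4: prey: 24+9-18=15; pred: 38+18-15=41
Step 5: prey: 15+6-12=9; pred: 41+12-16=37
Step 6: prey: 9+3-6=6; pred: 37+6-14=29
Step 7: prey: 6+2-3=5; pred: 29+3-11=21
Step 8: prey: 5+2-2=5; pred: 21+2-8=15
Step 9: prey: 5+2-1=6; pred: 15+1-6=10
Step 10: prey: 6+2-1=7; pred: 10+1-4=7
Step 11: prey: 7+2-0=9; pred: 7+0-2=5
Max prey = 34 at step 1

Answer: 34 1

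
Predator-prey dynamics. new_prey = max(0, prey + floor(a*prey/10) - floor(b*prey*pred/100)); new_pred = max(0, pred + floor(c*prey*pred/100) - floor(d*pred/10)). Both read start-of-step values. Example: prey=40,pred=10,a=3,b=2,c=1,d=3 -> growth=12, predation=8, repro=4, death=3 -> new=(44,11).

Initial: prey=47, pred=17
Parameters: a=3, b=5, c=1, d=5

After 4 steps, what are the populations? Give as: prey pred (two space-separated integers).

Answer: 8 4

Derivation:
Step 1: prey: 47+14-39=22; pred: 17+7-8=16
Step 2: prey: 22+6-17=11; pred: 16+3-8=11
Step 3: prey: 11+3-6=8; pred: 11+1-5=7
Step 4: prey: 8+2-2=8; pred: 7+0-3=4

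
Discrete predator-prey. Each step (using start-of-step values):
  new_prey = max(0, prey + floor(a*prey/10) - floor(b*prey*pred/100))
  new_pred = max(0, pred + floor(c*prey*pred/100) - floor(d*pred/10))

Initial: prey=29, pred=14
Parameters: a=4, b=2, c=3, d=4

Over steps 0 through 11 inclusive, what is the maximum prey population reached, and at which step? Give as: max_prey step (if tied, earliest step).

Step 1: prey: 29+11-8=32; pred: 14+12-5=21
Step 2: prey: 32+12-13=31; pred: 21+20-8=33
Step 3: prey: 31+12-20=23; pred: 33+30-13=50
Step 4: prey: 23+9-23=9; pred: 50+34-20=64
Step 5: prey: 9+3-11=1; pred: 64+17-25=56
Step 6: prey: 1+0-1=0; pred: 56+1-22=35
Step 7: prey: 0+0-0=0; pred: 35+0-14=21
Step 8: prey: 0+0-0=0; pred: 21+0-8=13
Step 9: prey: 0+0-0=0; pred: 13+0-5=8
Step 10: prey: 0+0-0=0; pred: 8+0-3=5
Step 11: prey: 0+0-0=0; pred: 5+0-2=3
Max prey = 32 at step 1

Answer: 32 1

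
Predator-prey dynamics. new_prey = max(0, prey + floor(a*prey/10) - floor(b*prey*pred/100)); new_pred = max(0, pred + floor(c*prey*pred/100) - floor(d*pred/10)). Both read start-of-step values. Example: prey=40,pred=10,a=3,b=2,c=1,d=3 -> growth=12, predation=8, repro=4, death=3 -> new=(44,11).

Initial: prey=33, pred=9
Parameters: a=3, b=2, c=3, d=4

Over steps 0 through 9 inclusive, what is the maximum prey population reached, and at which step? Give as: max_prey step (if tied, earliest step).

Answer: 38 2

Derivation:
Step 1: prey: 33+9-5=37; pred: 9+8-3=14
Step 2: prey: 37+11-10=38; pred: 14+15-5=24
Step 3: prey: 38+11-18=31; pred: 24+27-9=42
Step 4: prey: 31+9-26=14; pred: 42+39-16=65
Step 5: prey: 14+4-18=0; pred: 65+27-26=66
Step 6: prey: 0+0-0=0; pred: 66+0-26=40
Step 7: prey: 0+0-0=0; pred: 40+0-16=24
Step 8: prey: 0+0-0=0; pred: 24+0-9=15
Step 9: prey: 0+0-0=0; pred: 15+0-6=9
Max prey = 38 at step 2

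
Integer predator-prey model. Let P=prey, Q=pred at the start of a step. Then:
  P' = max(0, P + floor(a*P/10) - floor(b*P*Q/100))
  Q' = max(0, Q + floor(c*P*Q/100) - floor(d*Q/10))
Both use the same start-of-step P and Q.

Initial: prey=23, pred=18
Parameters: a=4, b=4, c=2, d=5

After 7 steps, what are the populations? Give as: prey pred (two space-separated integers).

Step 1: prey: 23+9-16=16; pred: 18+8-9=17
Step 2: prey: 16+6-10=12; pred: 17+5-8=14
Step 3: prey: 12+4-6=10; pred: 14+3-7=10
Step 4: prey: 10+4-4=10; pred: 10+2-5=7
Step 5: prey: 10+4-2=12; pred: 7+1-3=5
Step 6: prey: 12+4-2=14; pred: 5+1-2=4
Step 7: prey: 14+5-2=17; pred: 4+1-2=3

Answer: 17 3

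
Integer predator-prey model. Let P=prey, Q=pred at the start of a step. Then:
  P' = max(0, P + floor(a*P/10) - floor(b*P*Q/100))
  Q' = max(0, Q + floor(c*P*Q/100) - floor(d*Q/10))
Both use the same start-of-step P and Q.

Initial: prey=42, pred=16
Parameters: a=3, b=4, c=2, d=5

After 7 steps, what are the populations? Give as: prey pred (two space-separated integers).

Answer: 2 2

Derivation:
Step 1: prey: 42+12-26=28; pred: 16+13-8=21
Step 2: prey: 28+8-23=13; pred: 21+11-10=22
Step 3: prey: 13+3-11=5; pred: 22+5-11=16
Step 4: prey: 5+1-3=3; pred: 16+1-8=9
Step 5: prey: 3+0-1=2; pred: 9+0-4=5
Step 6: prey: 2+0-0=2; pred: 5+0-2=3
Step 7: prey: 2+0-0=2; pred: 3+0-1=2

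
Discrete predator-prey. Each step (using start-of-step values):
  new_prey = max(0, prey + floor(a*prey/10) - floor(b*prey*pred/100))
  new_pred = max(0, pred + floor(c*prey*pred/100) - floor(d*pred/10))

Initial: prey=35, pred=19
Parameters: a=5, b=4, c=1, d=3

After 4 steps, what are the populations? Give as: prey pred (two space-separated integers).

Step 1: prey: 35+17-26=26; pred: 19+6-5=20
Step 2: prey: 26+13-20=19; pred: 20+5-6=19
Step 3: prey: 19+9-14=14; pred: 19+3-5=17
Step 4: prey: 14+7-9=12; pred: 17+2-5=14

Answer: 12 14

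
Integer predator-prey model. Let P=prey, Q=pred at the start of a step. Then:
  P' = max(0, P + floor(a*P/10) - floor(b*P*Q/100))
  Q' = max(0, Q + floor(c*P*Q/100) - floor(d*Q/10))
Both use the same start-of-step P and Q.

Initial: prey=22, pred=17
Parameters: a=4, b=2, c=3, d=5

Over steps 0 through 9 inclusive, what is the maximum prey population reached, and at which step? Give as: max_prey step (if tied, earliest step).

Answer: 23 1

Derivation:
Step 1: prey: 22+8-7=23; pred: 17+11-8=20
Step 2: prey: 23+9-9=23; pred: 20+13-10=23
Step 3: prey: 23+9-10=22; pred: 23+15-11=27
Step 4: prey: 22+8-11=19; pred: 27+17-13=31
Step 5: prey: 19+7-11=15; pred: 31+17-15=33
Step 6: prey: 15+6-9=12; pred: 33+14-16=31
Step 7: prey: 12+4-7=9; pred: 31+11-15=27
Step 8: prey: 9+3-4=8; pred: 27+7-13=21
Step 9: prey: 8+3-3=8; pred: 21+5-10=16
Max prey = 23 at step 1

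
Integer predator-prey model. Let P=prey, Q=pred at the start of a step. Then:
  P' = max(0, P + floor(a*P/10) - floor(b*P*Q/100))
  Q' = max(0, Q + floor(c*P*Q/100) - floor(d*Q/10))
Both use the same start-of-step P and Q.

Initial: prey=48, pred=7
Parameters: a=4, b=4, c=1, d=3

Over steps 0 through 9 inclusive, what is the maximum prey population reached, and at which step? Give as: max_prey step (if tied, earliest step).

Step 1: prey: 48+19-13=54; pred: 7+3-2=8
Step 2: prey: 54+21-17=58; pred: 8+4-2=10
Step 3: prey: 58+23-23=58; pred: 10+5-3=12
Step 4: prey: 58+23-27=54; pred: 12+6-3=15
Step 5: prey: 54+21-32=43; pred: 15+8-4=19
Step 6: prey: 43+17-32=28; pred: 19+8-5=22
Step 7: prey: 28+11-24=15; pred: 22+6-6=22
Step 8: prey: 15+6-13=8; pred: 22+3-6=19
Step 9: prey: 8+3-6=5; pred: 19+1-5=15
Max prey = 58 at step 2

Answer: 58 2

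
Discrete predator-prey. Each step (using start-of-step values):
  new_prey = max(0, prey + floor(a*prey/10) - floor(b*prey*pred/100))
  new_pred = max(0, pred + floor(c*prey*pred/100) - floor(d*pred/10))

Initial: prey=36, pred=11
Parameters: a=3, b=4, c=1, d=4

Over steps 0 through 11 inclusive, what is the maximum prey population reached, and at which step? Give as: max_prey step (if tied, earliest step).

Answer: 47 11

Derivation:
Step 1: prey: 36+10-15=31; pred: 11+3-4=10
Step 2: prey: 31+9-12=28; pred: 10+3-4=9
Step 3: prey: 28+8-10=26; pred: 9+2-3=8
Step 4: prey: 26+7-8=25; pred: 8+2-3=7
Step 5: prey: 25+7-7=25; pred: 7+1-2=6
Step 6: prey: 25+7-6=26; pred: 6+1-2=5
Step 7: prey: 26+7-5=28; pred: 5+1-2=4
Step 8: prey: 28+8-4=32; pred: 4+1-1=4
Step 9: prey: 32+9-5=36; pred: 4+1-1=4
Step 10: prey: 36+10-5=41; pred: 4+1-1=4
Step 11: prey: 41+12-6=47; pred: 4+1-1=4
Max prey = 47 at step 11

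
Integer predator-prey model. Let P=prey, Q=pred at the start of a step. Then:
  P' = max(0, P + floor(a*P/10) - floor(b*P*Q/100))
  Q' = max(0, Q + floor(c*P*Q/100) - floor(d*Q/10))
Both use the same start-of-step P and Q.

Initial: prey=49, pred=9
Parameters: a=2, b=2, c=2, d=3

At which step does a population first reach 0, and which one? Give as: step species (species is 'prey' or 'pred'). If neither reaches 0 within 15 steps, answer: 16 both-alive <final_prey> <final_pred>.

Answer: 6 prey

Derivation:
Step 1: prey: 49+9-8=50; pred: 9+8-2=15
Step 2: prey: 50+10-15=45; pred: 15+15-4=26
Step 3: prey: 45+9-23=31; pred: 26+23-7=42
Step 4: prey: 31+6-26=11; pred: 42+26-12=56
Step 5: prey: 11+2-12=1; pred: 56+12-16=52
Step 6: prey: 1+0-1=0; pred: 52+1-15=38
First extinction: prey at step 6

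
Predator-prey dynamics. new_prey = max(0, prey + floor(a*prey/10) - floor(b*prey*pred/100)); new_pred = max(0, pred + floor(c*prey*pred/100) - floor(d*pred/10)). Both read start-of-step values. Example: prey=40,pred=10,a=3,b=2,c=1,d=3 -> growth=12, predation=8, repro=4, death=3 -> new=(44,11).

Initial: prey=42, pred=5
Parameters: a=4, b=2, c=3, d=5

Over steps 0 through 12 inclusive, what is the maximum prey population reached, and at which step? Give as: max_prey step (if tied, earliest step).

Answer: 67 3

Derivation:
Step 1: prey: 42+16-4=54; pred: 5+6-2=9
Step 2: prey: 54+21-9=66; pred: 9+14-4=19
Step 3: prey: 66+26-25=67; pred: 19+37-9=47
Step 4: prey: 67+26-62=31; pred: 47+94-23=118
Step 5: prey: 31+12-73=0; pred: 118+109-59=168
Step 6: prey: 0+0-0=0; pred: 168+0-84=84
Step 7: prey: 0+0-0=0; pred: 84+0-42=42
Step 8: prey: 0+0-0=0; pred: 42+0-21=21
Step 9: prey: 0+0-0=0; pred: 21+0-10=11
Step 10: prey: 0+0-0=0; pred: 11+0-5=6
Step 11: prey: 0+0-0=0; pred: 6+0-3=3
Step 12: prey: 0+0-0=0; pred: 3+0-1=2
Max prey = 67 at step 3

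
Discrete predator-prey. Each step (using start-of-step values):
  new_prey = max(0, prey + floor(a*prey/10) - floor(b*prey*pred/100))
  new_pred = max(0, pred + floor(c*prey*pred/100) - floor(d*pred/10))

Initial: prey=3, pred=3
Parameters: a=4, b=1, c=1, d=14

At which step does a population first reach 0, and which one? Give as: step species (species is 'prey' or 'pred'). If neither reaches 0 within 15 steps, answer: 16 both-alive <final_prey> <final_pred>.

Step 1: prey: 3+1-0=4; pred: 3+0-4=0
First extinction: pred at step 1

Answer: 1 pred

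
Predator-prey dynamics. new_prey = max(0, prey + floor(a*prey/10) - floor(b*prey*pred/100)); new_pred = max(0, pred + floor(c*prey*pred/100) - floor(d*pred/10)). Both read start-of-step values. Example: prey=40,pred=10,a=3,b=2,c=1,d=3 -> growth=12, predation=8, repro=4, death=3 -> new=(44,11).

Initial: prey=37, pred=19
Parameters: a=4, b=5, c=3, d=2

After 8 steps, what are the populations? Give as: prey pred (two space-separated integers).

Answer: 0 13

Derivation:
Step 1: prey: 37+14-35=16; pred: 19+21-3=37
Step 2: prey: 16+6-29=0; pred: 37+17-7=47
Step 3: prey: 0+0-0=0; pred: 47+0-9=38
Step 4: prey: 0+0-0=0; pred: 38+0-7=31
Step 5: prey: 0+0-0=0; pred: 31+0-6=25
Step 6: prey: 0+0-0=0; pred: 25+0-5=20
Step 7: prey: 0+0-0=0; pred: 20+0-4=16
Step 8: prey: 0+0-0=0; pred: 16+0-3=13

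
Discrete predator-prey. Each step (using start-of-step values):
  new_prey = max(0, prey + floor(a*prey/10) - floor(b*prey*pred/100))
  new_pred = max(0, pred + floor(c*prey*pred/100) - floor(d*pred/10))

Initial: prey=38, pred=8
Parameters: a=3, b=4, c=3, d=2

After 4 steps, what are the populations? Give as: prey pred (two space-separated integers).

Answer: 0 39

Derivation:
Step 1: prey: 38+11-12=37; pred: 8+9-1=16
Step 2: prey: 37+11-23=25; pred: 16+17-3=30
Step 3: prey: 25+7-30=2; pred: 30+22-6=46
Step 4: prey: 2+0-3=0; pred: 46+2-9=39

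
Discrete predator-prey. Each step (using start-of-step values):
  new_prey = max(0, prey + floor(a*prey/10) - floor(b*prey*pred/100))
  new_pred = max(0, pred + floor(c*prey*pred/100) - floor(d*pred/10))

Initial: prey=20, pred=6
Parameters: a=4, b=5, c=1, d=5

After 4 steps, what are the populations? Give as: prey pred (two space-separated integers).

Step 1: prey: 20+8-6=22; pred: 6+1-3=4
Step 2: prey: 22+8-4=26; pred: 4+0-2=2
Step 3: prey: 26+10-2=34; pred: 2+0-1=1
Step 4: prey: 34+13-1=46; pred: 1+0-0=1

Answer: 46 1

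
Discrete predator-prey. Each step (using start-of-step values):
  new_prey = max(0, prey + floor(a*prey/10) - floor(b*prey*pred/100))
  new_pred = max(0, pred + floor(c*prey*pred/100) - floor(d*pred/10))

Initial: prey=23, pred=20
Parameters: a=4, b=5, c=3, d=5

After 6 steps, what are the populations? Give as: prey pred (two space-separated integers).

Step 1: prey: 23+9-23=9; pred: 20+13-10=23
Step 2: prey: 9+3-10=2; pred: 23+6-11=18
Step 3: prey: 2+0-1=1; pred: 18+1-9=10
Step 4: prey: 1+0-0=1; pred: 10+0-5=5
Step 5: prey: 1+0-0=1; pred: 5+0-2=3
Step 6: prey: 1+0-0=1; pred: 3+0-1=2

Answer: 1 2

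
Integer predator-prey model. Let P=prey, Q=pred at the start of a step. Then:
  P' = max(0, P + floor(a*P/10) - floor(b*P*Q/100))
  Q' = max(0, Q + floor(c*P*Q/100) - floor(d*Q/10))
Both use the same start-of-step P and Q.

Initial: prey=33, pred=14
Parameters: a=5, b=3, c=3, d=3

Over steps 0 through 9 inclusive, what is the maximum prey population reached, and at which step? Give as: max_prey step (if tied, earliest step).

Step 1: prey: 33+16-13=36; pred: 14+13-4=23
Step 2: prey: 36+18-24=30; pred: 23+24-6=41
Step 3: prey: 30+15-36=9; pred: 41+36-12=65
Step 4: prey: 9+4-17=0; pred: 65+17-19=63
Step 5: prey: 0+0-0=0; pred: 63+0-18=45
Step 6: prey: 0+0-0=0; pred: 45+0-13=32
Step 7: prey: 0+0-0=0; pred: 32+0-9=23
Step 8: prey: 0+0-0=0; pred: 23+0-6=17
Step 9: prey: 0+0-0=0; pred: 17+0-5=12
Max prey = 36 at step 1

Answer: 36 1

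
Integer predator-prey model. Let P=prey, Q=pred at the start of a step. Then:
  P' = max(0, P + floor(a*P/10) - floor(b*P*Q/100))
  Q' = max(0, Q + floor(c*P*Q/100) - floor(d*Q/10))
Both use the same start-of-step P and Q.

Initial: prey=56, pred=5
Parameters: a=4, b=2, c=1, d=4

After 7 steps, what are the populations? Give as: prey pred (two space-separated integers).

Answer: 0 130

Derivation:
Step 1: prey: 56+22-5=73; pred: 5+2-2=5
Step 2: prey: 73+29-7=95; pred: 5+3-2=6
Step 3: prey: 95+38-11=122; pred: 6+5-2=9
Step 4: prey: 122+48-21=149; pred: 9+10-3=16
Step 5: prey: 149+59-47=161; pred: 16+23-6=33
Step 6: prey: 161+64-106=119; pred: 33+53-13=73
Step 7: prey: 119+47-173=0; pred: 73+86-29=130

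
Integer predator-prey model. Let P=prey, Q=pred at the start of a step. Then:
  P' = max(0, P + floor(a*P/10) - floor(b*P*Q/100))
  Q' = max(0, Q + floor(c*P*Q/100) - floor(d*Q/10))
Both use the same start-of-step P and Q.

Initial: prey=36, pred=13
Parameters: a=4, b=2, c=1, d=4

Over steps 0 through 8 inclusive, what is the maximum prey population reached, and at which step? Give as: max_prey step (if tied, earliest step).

Answer: 73 6

Derivation:
Step 1: prey: 36+14-9=41; pred: 13+4-5=12
Step 2: prey: 41+16-9=48; pred: 12+4-4=12
Step 3: prey: 48+19-11=56; pred: 12+5-4=13
Step 4: prey: 56+22-14=64; pred: 13+7-5=15
Step 5: prey: 64+25-19=70; pred: 15+9-6=18
Step 6: prey: 70+28-25=73; pred: 18+12-7=23
Step 7: prey: 73+29-33=69; pred: 23+16-9=30
Step 8: prey: 69+27-41=55; pred: 30+20-12=38
Max prey = 73 at step 6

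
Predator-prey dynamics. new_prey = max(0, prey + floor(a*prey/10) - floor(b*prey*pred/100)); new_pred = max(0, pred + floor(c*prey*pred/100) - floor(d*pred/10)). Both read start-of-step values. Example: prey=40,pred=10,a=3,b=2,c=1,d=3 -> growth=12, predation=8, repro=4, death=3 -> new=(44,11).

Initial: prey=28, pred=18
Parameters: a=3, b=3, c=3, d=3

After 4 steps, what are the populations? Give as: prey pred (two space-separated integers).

Answer: 0 28

Derivation:
Step 1: prey: 28+8-15=21; pred: 18+15-5=28
Step 2: prey: 21+6-17=10; pred: 28+17-8=37
Step 3: prey: 10+3-11=2; pred: 37+11-11=37
Step 4: prey: 2+0-2=0; pred: 37+2-11=28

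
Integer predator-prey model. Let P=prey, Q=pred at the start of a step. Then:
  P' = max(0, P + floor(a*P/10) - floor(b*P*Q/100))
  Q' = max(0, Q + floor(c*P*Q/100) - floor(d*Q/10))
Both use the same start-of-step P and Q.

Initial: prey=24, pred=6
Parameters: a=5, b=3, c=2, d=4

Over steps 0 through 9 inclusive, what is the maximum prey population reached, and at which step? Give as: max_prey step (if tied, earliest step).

Step 1: prey: 24+12-4=32; pred: 6+2-2=6
Step 2: prey: 32+16-5=43; pred: 6+3-2=7
Step 3: prey: 43+21-9=55; pred: 7+6-2=11
Step 4: prey: 55+27-18=64; pred: 11+12-4=19
Step 5: prey: 64+32-36=60; pred: 19+24-7=36
Step 6: prey: 60+30-64=26; pred: 36+43-14=65
Step 7: prey: 26+13-50=0; pred: 65+33-26=72
Step 8: prey: 0+0-0=0; pred: 72+0-28=44
Step 9: prey: 0+0-0=0; pred: 44+0-17=27
Max prey = 64 at step 4

Answer: 64 4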